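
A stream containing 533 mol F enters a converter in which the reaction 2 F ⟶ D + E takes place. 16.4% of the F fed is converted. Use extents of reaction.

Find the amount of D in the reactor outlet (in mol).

F reacted = 0.164 × 533 = 87.41 mol; ν_F = −2, so ξ = 87.41/2 = 43.71 mol.
Outlet amounts (n = n₀ + ν ξ):
  F: 533 − 2(43.71) = 445.6
  D: 0 + 1(43.71) = 43.71
  E: 0 + 1(43.71) = 43.71

43.7 mol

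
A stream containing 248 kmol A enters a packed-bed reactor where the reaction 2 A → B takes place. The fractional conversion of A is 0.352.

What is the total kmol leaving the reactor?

204 kmol

A reacted = 0.352 × 248 = 87.3 kmol; ν_A = −2, so ξ = 87.3/2 = 43.65 kmol.
Outlet amounts (n = n₀ + ν ξ):
  A: 248 − 2(43.65) = 160.7
  B: 0 + 1(43.65) = 43.65
Total out = 160.7 + 43.65 = 204.4 kmol.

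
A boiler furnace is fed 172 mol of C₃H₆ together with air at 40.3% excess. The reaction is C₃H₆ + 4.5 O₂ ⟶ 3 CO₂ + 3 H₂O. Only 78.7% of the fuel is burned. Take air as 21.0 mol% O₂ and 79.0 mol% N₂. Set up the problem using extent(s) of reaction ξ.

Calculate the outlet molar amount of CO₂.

Stoichiometric O₂ = 4.5 × 172 = 774 mol; O₂ fed = 774 × 1.403 = 1086 mol.
N₂ fed = 1086 × 79/21 = 4085 mol.
Fuel reacted = 0.787 × 172 → ξ = 135.4 mol.
Outlet (n = n₀ + ν ξ):
  C₃H₆: 172 − 1(135.4) = 36.64
  O₂: 1086 − 4.5(135.4) = 476.8
  N₂: 4085 (inert)
  CO₂: 0 + 3(135.4) = 406.1
  H₂O: 0 + 3(135.4) = 406.1

406 mol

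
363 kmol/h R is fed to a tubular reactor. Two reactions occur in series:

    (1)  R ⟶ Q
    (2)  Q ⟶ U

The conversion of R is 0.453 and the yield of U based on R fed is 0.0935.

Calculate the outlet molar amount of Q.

Conversion of R: R consumed = 1ξ₁ = 0.453 × 363 → ξ₁ = 164.4 kmol/h.
Yield of U: 1ξ₂ / 363 = 0.0935 → ξ₂ = 33.94 kmol/h.
Outlet amounts (n = n₀ + Σ ν·ξ):
  R: 363 − 1(164.4) = 198.6
  Q: 0 + 1(164.4) − 1(33.94) = 130.5
  U: 0 + 1(33.94) = 33.94

130 kmol/h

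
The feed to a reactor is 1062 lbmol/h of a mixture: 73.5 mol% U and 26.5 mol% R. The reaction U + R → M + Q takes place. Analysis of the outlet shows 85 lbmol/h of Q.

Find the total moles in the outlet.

For Q: n = n₀ + 1ξ → 85 = 0 + 1ξ, giving ξ = 85 lbmol/h.
Outlet amounts (n = n₀ + ν ξ):
  U: 780.6 − 1(85) = 695.6
  R: 281.4 − 1(85) = 196.4
  M: 0 + 1(85) = 85
  Q: 0 + 1(85) = 85
Total out = 695.6 + 196.4 + 85 + 85 = 1062 lbmol/h.

1060 lbmol/h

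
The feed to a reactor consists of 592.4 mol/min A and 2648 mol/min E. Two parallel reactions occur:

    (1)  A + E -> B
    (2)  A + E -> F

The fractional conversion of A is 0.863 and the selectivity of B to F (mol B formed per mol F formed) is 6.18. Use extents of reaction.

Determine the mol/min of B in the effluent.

440 mol/min

Conversion of A: A consumed = 0.863 × 592.4 = 511.2 mol/min = 1ξ₁ + 1ξ₂.
Selectivity: 1ξ₁ / (1ξ₂) = 6.18 → ξ₁ = 6.18 ξ₂.
Substitute: (1·6.18 + 1) ξ₂ = 511.2 → ξ₂ = 71.2 mol/min, ξ₁ = 440 mol/min.
Outlet amounts (n = n₀ + Σ ν·ξ):
  A: 592.4 − 1(440) − 1(71.2) = 81.16
  E: 2648 − 1(440) − 1(71.2) = 2137
  B: 0 + 1(440) = 440
  F: 0 + 1(71.2) = 71.2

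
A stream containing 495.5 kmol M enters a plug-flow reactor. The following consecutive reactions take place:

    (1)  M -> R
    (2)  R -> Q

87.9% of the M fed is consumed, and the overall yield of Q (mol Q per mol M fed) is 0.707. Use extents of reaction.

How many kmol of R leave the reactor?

Conversion of M: M consumed = 1ξ₁ = 0.879 × 495.5 → ξ₁ = 435.5 kmol.
Yield of Q: 1ξ₂ / 495.5 = 0.707 → ξ₂ = 350.3 kmol.
Outlet amounts (n = n₀ + Σ ν·ξ):
  M: 495.5 − 1(435.5) = 59.96
  R: 0 + 1(435.5) − 1(350.3) = 85.23
  Q: 0 + 1(350.3) = 350.3

85.2 kmol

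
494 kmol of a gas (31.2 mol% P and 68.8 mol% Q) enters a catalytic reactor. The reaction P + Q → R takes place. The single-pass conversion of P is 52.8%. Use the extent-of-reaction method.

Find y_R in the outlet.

0.197

P reacted = 0.528 × 154.1 = 81.38 kmol; ν_P = −1, so ξ = 81.38/1 = 81.38 kmol.
Outlet amounts (n = n₀ + ν ξ):
  P: 154.1 − 1(81.38) = 72.75
  Q: 339.9 − 1(81.38) = 258.5
  R: 0 + 1(81.38) = 81.38
Total out = 412.6 kmol; y_R = 81.38 / 412.6 = 0.1972.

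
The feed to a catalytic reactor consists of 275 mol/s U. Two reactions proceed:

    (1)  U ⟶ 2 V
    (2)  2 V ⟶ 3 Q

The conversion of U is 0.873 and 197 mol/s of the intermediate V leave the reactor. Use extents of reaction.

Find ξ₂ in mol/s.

ξ₂ = 142 mol/s

Conversion of U: U consumed = 1ξ₁ = 0.873 × 275 → ξ₁ = 240.1 mol/s.
V balance: n_V = 0 + 2ξ₁ − 2ξ₂ = 197 → ξ₂ = (2·240.1 − 197)/2 = 141.6 mol/s.
Outlet amounts (n = n₀ + Σ ν·ξ):
  U: 275 − 1(240.1) = 34.93
  V: 0 + 2(240.1) − 2(141.6) = 197
  Q: 0 + 3(141.6) = 424.7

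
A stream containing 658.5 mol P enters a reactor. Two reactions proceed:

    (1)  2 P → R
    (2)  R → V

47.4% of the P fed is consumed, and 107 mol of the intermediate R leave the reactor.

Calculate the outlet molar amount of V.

49.1 mol

Conversion of P: P consumed = 2ξ₁ = 0.474 × 658.5 → ξ₁ = 156.1 mol.
R balance: n_R = 0 + 1ξ₁ − 1ξ₂ = 107 → ξ₂ = (1·156.1 − 107)/1 = 49.06 mol.
Outlet amounts (n = n₀ + Σ ν·ξ):
  P: 658.5 − 2(156.1) = 346.4
  R: 0 + 1(156.1) − 1(49.06) = 107
  V: 0 + 1(49.06) = 49.06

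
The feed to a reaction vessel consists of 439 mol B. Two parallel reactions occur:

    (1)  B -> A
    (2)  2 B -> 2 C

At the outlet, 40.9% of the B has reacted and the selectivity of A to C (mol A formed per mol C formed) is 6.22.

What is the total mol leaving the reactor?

Conversion of B: B consumed = 0.409 × 439 = 179.6 mol = 1ξ₁ + 2ξ₂.
Selectivity: 1ξ₁ / (2ξ₂) = 6.22 → ξ₁ = 12.44 ξ₂.
Substitute: (1·12.44 + 2) ξ₂ = 179.6 → ξ₂ = 12.43 mol, ξ₁ = 154.7 mol.
Outlet amounts (n = n₀ + Σ ν·ξ):
  B: 439 − 1(154.7) − 2(12.43) = 259.4
  A: 0 + 1(154.7) = 154.7
  C: 0 + 2(12.43) = 24.87
Total out = 259.4 + 154.7 + 24.87 = 439 mol.

439 mol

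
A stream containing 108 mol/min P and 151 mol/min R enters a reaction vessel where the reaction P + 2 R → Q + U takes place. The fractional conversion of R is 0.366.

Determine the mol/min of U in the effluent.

27.6 mol/min

R reacted = 0.366 × 151 = 55.27 mol/min; ν_R = −2, so ξ = 55.27/2 = 27.63 mol/min.
Outlet amounts (n = n₀ + ν ξ):
  P: 108 − 1(27.63) = 80.37
  R: 151 − 2(27.63) = 95.73
  Q: 0 + 1(27.63) = 27.63
  U: 0 + 1(27.63) = 27.63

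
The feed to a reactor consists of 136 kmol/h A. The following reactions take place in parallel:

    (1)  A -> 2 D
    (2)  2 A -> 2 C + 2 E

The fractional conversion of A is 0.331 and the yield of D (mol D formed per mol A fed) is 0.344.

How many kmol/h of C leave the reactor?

21.6 kmol/h

Yield of D: 2ξ₁ / 136 = 0.344 → ξ₁ = 23.39 kmol/h.
Conversion of A: 1ξ₁ + 2ξ₂ = 0.331 × 136 = 45.02 → ξ₂ = 10.81 kmol/h.
Outlet amounts (n = n₀ + Σ ν·ξ):
  A: 136 − 1(23.39) − 2(10.81) = 90.98
  D: 0 + 2(23.39) = 46.78
  C: 0 + 2(10.81) = 21.62
  E: 0 + 2(10.81) = 21.62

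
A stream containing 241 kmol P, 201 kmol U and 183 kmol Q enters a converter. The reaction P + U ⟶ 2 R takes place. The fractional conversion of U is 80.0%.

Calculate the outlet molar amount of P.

U reacted = 0.8 × 201 = 160.8 kmol; ν_U = −1, so ξ = 160.8/1 = 160.8 kmol.
Outlet amounts (n = n₀ + ν ξ):
  P: 241 − 1(160.8) = 80.2
  U: 201 − 1(160.8) = 40.2
  R: 0 + 2(160.8) = 321.6
  Q: 183 (inert)

80.2 kmol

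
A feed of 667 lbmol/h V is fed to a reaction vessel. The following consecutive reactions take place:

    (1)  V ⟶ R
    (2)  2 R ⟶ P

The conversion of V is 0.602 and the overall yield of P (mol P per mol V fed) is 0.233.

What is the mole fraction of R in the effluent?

Conversion of V: V consumed = 1ξ₁ = 0.602 × 667 → ξ₁ = 401.5 lbmol/h.
Yield of P: 1ξ₂ / 667 = 0.233 → ξ₂ = 155.4 lbmol/h.
Outlet amounts (n = n₀ + Σ ν·ξ):
  V: 667 − 1(401.5) = 265.5
  R: 0 + 1(401.5) − 2(155.4) = 90.71
  P: 0 + 1(155.4) = 155.4
Total out = 511.6 lbmol/h; y_R = 90.71 / 511.6 = 0.1773.

0.177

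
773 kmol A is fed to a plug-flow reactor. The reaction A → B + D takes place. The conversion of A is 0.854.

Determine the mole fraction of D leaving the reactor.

A reacted = 0.854 × 773 = 660.1 kmol; ν_A = −1, so ξ = 660.1/1 = 660.1 kmol.
Outlet amounts (n = n₀ + ν ξ):
  A: 773 − 1(660.1) = 112.9
  B: 0 + 1(660.1) = 660.1
  D: 0 + 1(660.1) = 660.1
Total out = 1433 kmol; y_D = 660.1 / 1433 = 0.4606.

0.461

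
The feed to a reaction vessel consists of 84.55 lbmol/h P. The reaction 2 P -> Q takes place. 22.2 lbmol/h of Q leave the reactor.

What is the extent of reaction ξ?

ξ = 22.2 lbmol/h

For Q: n = n₀ + 1ξ → 22.2 = 0 + 1ξ, giving ξ = 22.2 lbmol/h.
Outlet amounts (n = n₀ + ν ξ):
  P: 84.55 − 2(22.2) = 40.15
  Q: 0 + 1(22.2) = 22.2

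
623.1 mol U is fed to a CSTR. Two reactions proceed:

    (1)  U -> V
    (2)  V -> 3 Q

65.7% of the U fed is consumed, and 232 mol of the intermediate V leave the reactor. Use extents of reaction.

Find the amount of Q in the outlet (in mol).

Conversion of U: U consumed = 1ξ₁ = 0.657 × 623.1 → ξ₁ = 409.4 mol.
V balance: n_V = 0 + 1ξ₁ − 1ξ₂ = 232 → ξ₂ = (1·409.4 − 232)/1 = 177.4 mol.
Outlet amounts (n = n₀ + Σ ν·ξ):
  U: 623.1 − 1(409.4) = 213.7
  V: 0 + 1(409.4) − 1(177.4) = 232
  Q: 0 + 3(177.4) = 532.1

532 mol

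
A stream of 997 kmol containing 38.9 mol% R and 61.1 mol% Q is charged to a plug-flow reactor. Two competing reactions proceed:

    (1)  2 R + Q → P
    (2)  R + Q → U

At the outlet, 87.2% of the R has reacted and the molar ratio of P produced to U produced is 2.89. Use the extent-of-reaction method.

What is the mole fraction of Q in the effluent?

Conversion of R: R consumed = 0.872 × 387.8 = 338.2 kmol = 2ξ₁ + 1ξ₂.
Selectivity: 1ξ₁ / (1ξ₂) = 2.89 → ξ₁ = 2.89 ξ₂.
Substitute: (2·2.89 + 1) ξ₂ = 338.2 → ξ₂ = 49.88 kmol, ξ₁ = 144.2 kmol.
Outlet amounts (n = n₀ + Σ ν·ξ):
  R: 387.8 − 2(144.2) − 1(49.88) = 49.64
  Q: 609.2 − 1(144.2) − 1(49.88) = 415.1
  P: 0 + 1(144.2) = 144.2
  U: 0 + 1(49.88) = 49.88
Total out = 658.8 kmol; y_Q = 415.1 / 658.8 = 0.6301.

0.63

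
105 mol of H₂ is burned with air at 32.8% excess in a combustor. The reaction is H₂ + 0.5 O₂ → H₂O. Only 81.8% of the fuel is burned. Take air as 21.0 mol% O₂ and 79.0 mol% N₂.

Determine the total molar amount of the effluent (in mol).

Stoichiometric O₂ = 0.5 × 105 = 52.5 mol; O₂ fed = 52.5 × 1.328 = 69.72 mol.
N₂ fed = 69.72 × 79/21 = 262.3 mol.
Fuel reacted = 0.818 × 105 → ξ = 85.89 mol.
Outlet (n = n₀ + ν ξ):
  H₂: 105 − 1(85.89) = 19.11
  O₂: 69.72 − 0.5(85.89) = 26.77
  N₂: 262.3 (inert)
  H₂O: 0 + 1(85.89) = 85.89
Total out = 19.11 + 26.77 + 262.3 + 85.89 = 394.1 mol.

394 mol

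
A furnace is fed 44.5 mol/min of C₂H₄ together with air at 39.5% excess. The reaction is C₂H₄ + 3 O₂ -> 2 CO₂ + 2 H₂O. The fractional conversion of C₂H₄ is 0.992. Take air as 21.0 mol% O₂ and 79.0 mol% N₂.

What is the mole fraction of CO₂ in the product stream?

Stoichiometric O₂ = 3 × 44.5 = 133.5 mol/min; O₂ fed = 133.5 × 1.395 = 186.2 mol/min.
N₂ fed = 186.2 × 79/21 = 700.6 mol/min.
Fuel reacted = 0.992 × 44.5 → ξ = 44.14 mol/min.
Outlet (n = n₀ + ν ξ):
  C₂H₄: 44.5 − 1(44.14) = 0.356
  O₂: 186.2 − 3(44.14) = 53.8
  N₂: 700.6 (inert)
  CO₂: 0 + 2(44.14) = 88.29
  H₂O: 0 + 2(44.14) = 88.29
Total out = 931.3 mol/min; y_CO₂ = 88.29 / 931.3 = 0.0948.

0.0948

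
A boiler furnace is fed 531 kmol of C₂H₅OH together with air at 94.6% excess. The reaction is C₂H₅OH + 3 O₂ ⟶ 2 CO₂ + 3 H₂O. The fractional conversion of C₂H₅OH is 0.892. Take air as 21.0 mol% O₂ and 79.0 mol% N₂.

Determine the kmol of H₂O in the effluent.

Stoichiometric O₂ = 3 × 531 = 1593 kmol; O₂ fed = 1593 × 1.946 = 3100 kmol.
N₂ fed = 3100 × 79/21 = 11660 kmol.
Fuel reacted = 0.892 × 531 → ξ = 473.7 kmol.
Outlet (n = n₀ + ν ξ):
  C₂H₅OH: 531 − 1(473.7) = 57.35
  O₂: 3100 − 3(473.7) = 1679
  N₂: 11660 (inert)
  CO₂: 0 + 2(473.7) = 947.3
  H₂O: 0 + 3(473.7) = 1421

1420 kmol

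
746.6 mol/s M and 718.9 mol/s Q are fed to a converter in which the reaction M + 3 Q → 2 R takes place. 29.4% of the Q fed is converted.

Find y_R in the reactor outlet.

Q reacted = 0.294 × 718.9 = 211.4 mol/s; ν_Q = −3, so ξ = 211.4/3 = 70.45 mol/s.
Outlet amounts (n = n₀ + ν ξ):
  M: 746.6 − 1(70.45) = 676.1
  Q: 718.9 − 3(70.45) = 507.5
  R: 0 + 2(70.45) = 140.9
Total out = 1325 mol/s; y_R = 140.9 / 1325 = 0.1064.

0.106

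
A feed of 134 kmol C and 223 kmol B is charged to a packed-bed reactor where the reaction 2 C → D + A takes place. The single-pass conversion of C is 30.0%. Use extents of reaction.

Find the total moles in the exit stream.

357 kmol

C reacted = 0.3 × 134 = 40.2 kmol; ν_C = −2, so ξ = 40.2/2 = 20.1 kmol.
Outlet amounts (n = n₀ + ν ξ):
  C: 134 − 2(20.1) = 93.8
  D: 0 + 1(20.1) = 20.1
  A: 0 + 1(20.1) = 20.1
  B: 223 (inert)
Total out = 93.8 + 20.1 + 20.1 + 223 = 357 kmol.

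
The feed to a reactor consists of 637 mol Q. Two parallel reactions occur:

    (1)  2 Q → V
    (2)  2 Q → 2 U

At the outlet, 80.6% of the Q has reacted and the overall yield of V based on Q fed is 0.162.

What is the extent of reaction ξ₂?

ξ₂ = 154 mol

Yield of V: 1ξ₁ / 637 = 0.162 → ξ₁ = 103.2 mol.
Conversion of Q: 2ξ₁ + 2ξ₂ = 0.806 × 637 = 513.4 → ξ₂ = 153.5 mol.
Outlet amounts (n = n₀ + Σ ν·ξ):
  Q: 637 − 2(103.2) − 2(153.5) = 123.6
  V: 0 + 1(103.2) = 103.2
  U: 0 + 2(153.5) = 307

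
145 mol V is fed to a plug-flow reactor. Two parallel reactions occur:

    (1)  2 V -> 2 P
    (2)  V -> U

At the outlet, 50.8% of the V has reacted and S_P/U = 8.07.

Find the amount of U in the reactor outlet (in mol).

8.12 mol

Conversion of V: V consumed = 0.508 × 145 = 73.66 mol = 2ξ₁ + 1ξ₂.
Selectivity: 2ξ₁ / (1ξ₂) = 8.07 → ξ₁ = 4.035 ξ₂.
Substitute: (2·4.035 + 1) ξ₂ = 73.66 → ξ₂ = 8.121 mol, ξ₁ = 32.77 mol.
Outlet amounts (n = n₀ + Σ ν·ξ):
  V: 145 − 2(32.77) − 1(8.121) = 71.34
  P: 0 + 2(32.77) = 65.54
  U: 0 + 1(8.121) = 8.121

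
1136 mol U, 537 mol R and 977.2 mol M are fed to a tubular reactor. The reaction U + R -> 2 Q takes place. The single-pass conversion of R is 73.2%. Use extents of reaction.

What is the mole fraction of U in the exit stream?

0.28

R reacted = 0.732 × 537 = 393.1 mol; ν_R = −1, so ξ = 393.1/1 = 393.1 mol.
Outlet amounts (n = n₀ + ν ξ):
  U: 1136 − 1(393.1) = 742.9
  R: 537 − 1(393.1) = 143.9
  Q: 0 + 2(393.1) = 786.2
  M: 977.2 (inert)
Total out = 2650 mol; y_U = 742.9 / 2650 = 0.2803.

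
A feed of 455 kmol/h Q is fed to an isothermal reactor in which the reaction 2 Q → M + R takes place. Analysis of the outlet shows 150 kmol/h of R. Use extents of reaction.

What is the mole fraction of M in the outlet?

0.33

For R: n = n₀ + 1ξ → 150 = 0 + 1ξ, giving ξ = 150 kmol/h.
Outlet amounts (n = n₀ + ν ξ):
  Q: 455 − 2(150) = 155
  M: 0 + 1(150) = 150
  R: 0 + 1(150) = 150
Total out = 455 kmol/h; y_M = 150 / 455 = 0.3297.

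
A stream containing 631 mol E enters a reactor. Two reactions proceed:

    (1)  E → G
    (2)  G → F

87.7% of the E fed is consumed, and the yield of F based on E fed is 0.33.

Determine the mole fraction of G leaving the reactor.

Conversion of E: E consumed = 1ξ₁ = 0.877 × 631 → ξ₁ = 553.4 mol.
Yield of F: 1ξ₂ / 631 = 0.33 → ξ₂ = 208.2 mol.
Outlet amounts (n = n₀ + Σ ν·ξ):
  E: 631 − 1(553.4) = 77.61
  G: 0 + 1(553.4) − 1(208.2) = 345.2
  F: 0 + 1(208.2) = 208.2
Total out = 631 mol; y_G = 345.2 / 631 = 0.547.

0.547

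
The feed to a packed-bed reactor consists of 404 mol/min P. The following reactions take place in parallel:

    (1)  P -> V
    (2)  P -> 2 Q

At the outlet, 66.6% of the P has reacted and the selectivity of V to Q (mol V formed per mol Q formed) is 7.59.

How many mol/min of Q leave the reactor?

Conversion of P: P consumed = 0.666 × 404 = 269.1 mol/min = 1ξ₁ + 1ξ₂.
Selectivity: 1ξ₁ / (2ξ₂) = 7.59 → ξ₁ = 15.18 ξ₂.
Substitute: (1·15.18 + 1) ξ₂ = 269.1 → ξ₂ = 16.63 mol/min, ξ₁ = 252.4 mol/min.
Outlet amounts (n = n₀ + Σ ν·ξ):
  P: 404 − 1(252.4) − 1(16.63) = 134.9
  V: 0 + 1(252.4) = 252.4
  Q: 0 + 2(16.63) = 33.26

33.3 mol/min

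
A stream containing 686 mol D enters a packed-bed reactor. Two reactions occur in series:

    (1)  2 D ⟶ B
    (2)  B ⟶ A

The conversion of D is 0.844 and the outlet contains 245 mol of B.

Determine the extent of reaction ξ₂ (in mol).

ξ₂ = 44.5 mol

Conversion of D: D consumed = 2ξ₁ = 0.844 × 686 → ξ₁ = 289.5 mol.
B balance: n_B = 0 + 1ξ₁ − 1ξ₂ = 245 → ξ₂ = (1·289.5 − 245)/1 = 44.49 mol.
Outlet amounts (n = n₀ + Σ ν·ξ):
  D: 686 − 2(289.5) = 107
  B: 0 + 1(289.5) − 1(44.49) = 245
  A: 0 + 1(44.49) = 44.49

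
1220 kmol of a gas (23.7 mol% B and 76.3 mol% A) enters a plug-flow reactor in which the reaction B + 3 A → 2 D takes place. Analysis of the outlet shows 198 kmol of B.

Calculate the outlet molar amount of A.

657 kmol

For B: n = n₀ − 1ξ → 198 = 289.1 − 1ξ, giving ξ = 91.14 kmol.
Outlet amounts (n = n₀ + ν ξ):
  B: 289.1 − 1(91.14) = 198
  A: 930.9 − 3(91.14) = 657.4
  D: 0 + 2(91.14) = 182.3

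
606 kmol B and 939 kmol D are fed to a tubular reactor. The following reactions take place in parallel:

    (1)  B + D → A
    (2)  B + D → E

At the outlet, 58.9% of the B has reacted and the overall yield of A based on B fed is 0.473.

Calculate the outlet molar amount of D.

Yield of A: 1ξ₁ / 606 = 0.473 → ξ₁ = 286.6 kmol.
Conversion of B: 1ξ₁ + 1ξ₂ = 0.589 × 606 = 356.9 → ξ₂ = 70.3 kmol.
Outlet amounts (n = n₀ + Σ ν·ξ):
  B: 606 − 1(286.6) − 1(70.3) = 249.1
  D: 939 − 1(286.6) − 1(70.3) = 582.1
  A: 0 + 1(286.6) = 286.6
  E: 0 + 1(70.3) = 70.3

582 kmol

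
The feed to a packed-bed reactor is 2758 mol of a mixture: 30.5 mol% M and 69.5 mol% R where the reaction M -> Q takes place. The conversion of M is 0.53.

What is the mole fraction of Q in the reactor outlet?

0.162

M reacted = 0.53 × 841.2 = 445.8 mol; ν_M = −1, so ξ = 445.8/1 = 445.8 mol.
Outlet amounts (n = n₀ + ν ξ):
  M: 841.2 − 1(445.8) = 395.4
  Q: 0 + 1(445.8) = 445.8
  R: 1917 (inert)
Total out = 2758 mol; y_Q = 445.8 / 2758 = 0.1617.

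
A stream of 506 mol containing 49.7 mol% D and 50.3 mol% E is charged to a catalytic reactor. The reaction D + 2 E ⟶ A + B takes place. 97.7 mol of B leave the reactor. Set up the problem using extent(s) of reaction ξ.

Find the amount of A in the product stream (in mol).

97.7 mol

For B: n = n₀ + 1ξ → 97.7 = 0 + 1ξ, giving ξ = 97.7 mol.
Outlet amounts (n = n₀ + ν ξ):
  D: 251.5 − 1(97.7) = 153.8
  E: 254.5 − 2(97.7) = 59.12
  A: 0 + 1(97.7) = 97.7
  B: 0 + 1(97.7) = 97.7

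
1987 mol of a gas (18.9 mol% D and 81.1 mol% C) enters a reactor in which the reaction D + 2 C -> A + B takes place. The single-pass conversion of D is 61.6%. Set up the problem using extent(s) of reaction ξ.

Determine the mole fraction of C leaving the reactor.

0.654

D reacted = 0.616 × 375.5 = 231.3 mol; ν_D = −1, so ξ = 231.3/1 = 231.3 mol.
Outlet amounts (n = n₀ + ν ξ):
  D: 375.5 − 1(231.3) = 144.2
  C: 1611 − 2(231.3) = 1149
  A: 0 + 1(231.3) = 231.3
  B: 0 + 1(231.3) = 231.3
Total out = 1756 mol; y_C = 1149 / 1756 = 0.6543.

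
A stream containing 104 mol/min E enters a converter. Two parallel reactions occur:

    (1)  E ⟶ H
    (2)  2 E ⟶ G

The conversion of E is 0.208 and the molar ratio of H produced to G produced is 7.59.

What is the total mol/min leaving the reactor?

102 mol/min

Conversion of E: E consumed = 0.208 × 104 = 21.63 mol/min = 1ξ₁ + 2ξ₂.
Selectivity: 1ξ₁ / (1ξ₂) = 7.59 → ξ₁ = 7.59 ξ₂.
Substitute: (1·7.59 + 2) ξ₂ = 21.63 → ξ₂ = 2.256 mol/min, ξ₁ = 17.12 mol/min.
Outlet amounts (n = n₀ + Σ ν·ξ):
  E: 104 − 1(17.12) − 2(2.256) = 82.37
  H: 0 + 1(17.12) = 17.12
  G: 0 + 1(2.256) = 2.256
Total out = 82.37 + 17.12 + 2.256 = 101.7 mol/min.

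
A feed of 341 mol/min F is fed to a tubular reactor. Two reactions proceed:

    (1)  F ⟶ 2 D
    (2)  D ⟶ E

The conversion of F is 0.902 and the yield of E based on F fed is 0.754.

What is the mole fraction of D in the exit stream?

0.552

Conversion of F: F consumed = 1ξ₁ = 0.902 × 341 → ξ₁ = 307.6 mol/min.
Yield of E: 1ξ₂ / 341 = 0.754 → ξ₂ = 257.1 mol/min.
Outlet amounts (n = n₀ + Σ ν·ξ):
  F: 341 − 1(307.6) = 33.42
  D: 0 + 2(307.6) − 1(257.1) = 358.1
  E: 0 + 1(257.1) = 257.1
Total out = 648.6 mol/min; y_D = 358.1 / 648.6 = 0.5521.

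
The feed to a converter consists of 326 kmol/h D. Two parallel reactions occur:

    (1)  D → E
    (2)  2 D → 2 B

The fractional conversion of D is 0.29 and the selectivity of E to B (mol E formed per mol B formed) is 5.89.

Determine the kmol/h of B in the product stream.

Conversion of D: D consumed = 0.29 × 326 = 94.54 kmol/h = 1ξ₁ + 2ξ₂.
Selectivity: 1ξ₁ / (2ξ₂) = 5.89 → ξ₁ = 11.78 ξ₂.
Substitute: (1·11.78 + 2) ξ₂ = 94.54 → ξ₂ = 6.861 kmol/h, ξ₁ = 80.82 kmol/h.
Outlet amounts (n = n₀ + Σ ν·ξ):
  D: 326 − 1(80.82) − 2(6.861) = 231.5
  E: 0 + 1(80.82) = 80.82
  B: 0 + 2(6.861) = 13.72

13.7 kmol/h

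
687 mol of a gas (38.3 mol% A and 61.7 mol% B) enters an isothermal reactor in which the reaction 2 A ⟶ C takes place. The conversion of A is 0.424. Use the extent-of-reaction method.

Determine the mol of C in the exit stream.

55.8 mol

A reacted = 0.424 × 263.1 = 111.6 mol; ν_A = −2, so ξ = 111.6/2 = 55.78 mol.
Outlet amounts (n = n₀ + ν ξ):
  A: 263.1 − 2(55.78) = 151.6
  C: 0 + 1(55.78) = 55.78
  B: 423.9 (inert)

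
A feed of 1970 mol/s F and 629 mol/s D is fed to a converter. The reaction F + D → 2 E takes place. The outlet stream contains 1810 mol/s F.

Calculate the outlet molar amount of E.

320 mol/s

For F: n = n₀ − 1ξ → 1810 = 1970 − 1ξ, giving ξ = 160 mol/s.
Outlet amounts (n = n₀ + ν ξ):
  F: 1970 − 1(160) = 1810
  D: 629 − 1(160) = 469
  E: 0 + 2(160) = 320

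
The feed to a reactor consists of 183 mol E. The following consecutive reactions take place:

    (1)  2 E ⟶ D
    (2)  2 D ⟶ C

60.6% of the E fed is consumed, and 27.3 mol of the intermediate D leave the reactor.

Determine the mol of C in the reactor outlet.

Conversion of E: E consumed = 2ξ₁ = 0.606 × 183 → ξ₁ = 55.45 mol.
D balance: n_D = 0 + 1ξ₁ − 2ξ₂ = 27.3 → ξ₂ = (1·55.45 − 27.3)/2 = 14.07 mol.
Outlet amounts (n = n₀ + Σ ν·ξ):
  E: 183 − 2(55.45) = 72.1
  D: 0 + 1(55.45) − 2(14.07) = 27.3
  C: 0 + 1(14.07) = 14.07

14.1 mol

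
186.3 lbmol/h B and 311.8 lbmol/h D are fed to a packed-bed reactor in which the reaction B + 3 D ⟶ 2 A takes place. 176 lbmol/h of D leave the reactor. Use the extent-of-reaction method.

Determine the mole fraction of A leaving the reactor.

0.222

For D: n = n₀ − 3ξ → 176 = 311.8 − 3ξ, giving ξ = 45.27 lbmol/h.
Outlet amounts (n = n₀ + ν ξ):
  B: 186.3 − 1(45.27) = 141
  D: 311.8 − 3(45.27) = 176
  A: 0 + 2(45.27) = 90.53
Total out = 407.6 lbmol/h; y_A = 90.53 / 407.6 = 0.2221.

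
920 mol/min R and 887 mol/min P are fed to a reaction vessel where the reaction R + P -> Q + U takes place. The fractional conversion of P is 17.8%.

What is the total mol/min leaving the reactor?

1810 mol/min

P reacted = 0.178 × 887 = 157.9 mol/min; ν_P = −1, so ξ = 157.9/1 = 157.9 mol/min.
Outlet amounts (n = n₀ + ν ξ):
  R: 920 − 1(157.9) = 762.1
  P: 887 − 1(157.9) = 729.1
  Q: 0 + 1(157.9) = 157.9
  U: 0 + 1(157.9) = 157.9
Total out = 762.1 + 729.1 + 157.9 + 157.9 = 1807 mol/min.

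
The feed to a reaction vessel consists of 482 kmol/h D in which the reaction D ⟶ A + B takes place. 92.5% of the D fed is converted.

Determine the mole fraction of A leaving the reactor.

D reacted = 0.925 × 482 = 445.9 kmol/h; ν_D = −1, so ξ = 445.9/1 = 445.9 kmol/h.
Outlet amounts (n = n₀ + ν ξ):
  D: 482 − 1(445.9) = 36.15
  A: 0 + 1(445.9) = 445.9
  B: 0 + 1(445.9) = 445.9
Total out = 927.9 kmol/h; y_A = 445.9 / 927.9 = 0.4805.

0.481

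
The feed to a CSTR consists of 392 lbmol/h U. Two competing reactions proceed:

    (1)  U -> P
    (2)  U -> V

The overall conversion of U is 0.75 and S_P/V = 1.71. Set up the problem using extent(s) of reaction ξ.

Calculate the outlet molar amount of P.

Conversion of U: U consumed = 0.75 × 392 = 294 lbmol/h = 1ξ₁ + 1ξ₂.
Selectivity: 1ξ₁ / (1ξ₂) = 1.71 → ξ₁ = 1.71 ξ₂.
Substitute: (1·1.71 + 1) ξ₂ = 294 → ξ₂ = 108.5 lbmol/h, ξ₁ = 185.5 lbmol/h.
Outlet amounts (n = n₀ + Σ ν·ξ):
  U: 392 − 1(185.5) − 1(108.5) = 98
  P: 0 + 1(185.5) = 185.5
  V: 0 + 1(108.5) = 108.5

186 lbmol/h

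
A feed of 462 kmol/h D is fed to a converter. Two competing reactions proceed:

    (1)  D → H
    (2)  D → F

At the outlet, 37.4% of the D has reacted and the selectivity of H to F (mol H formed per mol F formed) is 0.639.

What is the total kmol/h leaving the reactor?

462 kmol/h

Conversion of D: D consumed = 0.374 × 462 = 172.8 kmol/h = 1ξ₁ + 1ξ₂.
Selectivity: 1ξ₁ / (1ξ₂) = 0.639 → ξ₁ = 0.639 ξ₂.
Substitute: (1·0.639 + 1) ξ₂ = 172.8 → ξ₂ = 105.4 kmol/h, ξ₁ = 67.37 kmol/h.
Outlet amounts (n = n₀ + Σ ν·ξ):
  D: 462 − 1(67.37) − 1(105.4) = 289.2
  H: 0 + 1(67.37) = 67.37
  F: 0 + 1(105.4) = 105.4
Total out = 289.2 + 67.37 + 105.4 = 462 kmol/h.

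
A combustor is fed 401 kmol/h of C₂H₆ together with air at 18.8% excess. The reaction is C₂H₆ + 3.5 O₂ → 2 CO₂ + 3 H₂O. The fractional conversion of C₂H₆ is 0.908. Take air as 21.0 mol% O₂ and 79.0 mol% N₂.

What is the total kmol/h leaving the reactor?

8520 kmol/h

Stoichiometric O₂ = 3.5 × 401 = 1404 kmol/h; O₂ fed = 1404 × 1.188 = 1667 kmol/h.
N₂ fed = 1667 × 79/21 = 6272 kmol/h.
Fuel reacted = 0.908 × 401 → ξ = 364.1 kmol/h.
Outlet (n = n₀ + ν ξ):
  C₂H₆: 401 − 1(364.1) = 36.89
  O₂: 1667 − 3.5(364.1) = 393
  N₂: 6272 (inert)
  CO₂: 0 + 2(364.1) = 728.2
  H₂O: 0 + 3(364.1) = 1092
Total out = 36.89 + 393 + 6272 + 728.2 + 1092 = 8523 kmol/h.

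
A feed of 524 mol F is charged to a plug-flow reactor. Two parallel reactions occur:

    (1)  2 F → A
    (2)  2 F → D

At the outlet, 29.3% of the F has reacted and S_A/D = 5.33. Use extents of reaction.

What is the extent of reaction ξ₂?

Conversion of F: F consumed = 0.293 × 524 = 153.5 mol = 2ξ₁ + 2ξ₂.
Selectivity: 1ξ₁ / (1ξ₂) = 5.33 → ξ₁ = 5.33 ξ₂.
Substitute: (2·5.33 + 2) ξ₂ = 153.5 → ξ₂ = 12.13 mol, ξ₁ = 64.64 mol.
Outlet amounts (n = n₀ + Σ ν·ξ):
  F: 524 − 2(64.64) − 2(12.13) = 370.5
  A: 0 + 1(64.64) = 64.64
  D: 0 + 1(12.13) = 12.13

ξ₂ = 12.1 mol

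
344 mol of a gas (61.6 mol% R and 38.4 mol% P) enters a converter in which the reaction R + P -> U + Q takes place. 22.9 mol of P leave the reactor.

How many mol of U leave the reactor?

109 mol

For P: n = n₀ − 1ξ → 22.9 = 132.1 − 1ξ, giving ξ = 109.2 mol.
Outlet amounts (n = n₀ + ν ξ):
  R: 211.9 − 1(109.2) = 102.7
  P: 132.1 − 1(109.2) = 22.9
  U: 0 + 1(109.2) = 109.2
  Q: 0 + 1(109.2) = 109.2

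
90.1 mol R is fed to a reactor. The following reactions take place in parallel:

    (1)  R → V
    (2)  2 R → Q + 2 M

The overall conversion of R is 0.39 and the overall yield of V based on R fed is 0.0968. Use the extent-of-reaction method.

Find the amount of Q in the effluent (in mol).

Yield of V: 1ξ₁ / 90.1 = 0.0968 → ξ₁ = 8.722 mol.
Conversion of R: 1ξ₁ + 2ξ₂ = 0.39 × 90.1 = 35.14 → ξ₂ = 13.21 mol.
Outlet amounts (n = n₀ + Σ ν·ξ):
  R: 90.1 − 1(8.722) − 2(13.21) = 54.96
  V: 0 + 1(8.722) = 8.722
  Q: 0 + 1(13.21) = 13.21
  M: 0 + 2(13.21) = 26.42

13.2 mol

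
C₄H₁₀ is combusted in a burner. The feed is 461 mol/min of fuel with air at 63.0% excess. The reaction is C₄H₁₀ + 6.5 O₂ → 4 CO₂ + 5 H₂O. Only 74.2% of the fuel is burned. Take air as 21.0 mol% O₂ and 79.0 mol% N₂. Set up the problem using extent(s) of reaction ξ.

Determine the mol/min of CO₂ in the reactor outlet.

1370 mol/min

Stoichiometric O₂ = 6.5 × 461 = 2996 mol/min; O₂ fed = 2996 × 1.630 = 4884 mol/min.
N₂ fed = 4884 × 79/21 = 18370 mol/min.
Fuel reacted = 0.742 × 461 → ξ = 342.1 mol/min.
Outlet (n = n₀ + ν ξ):
  C₄H₁₀: 461 − 1(342.1) = 118.9
  O₂: 4884 − 6.5(342.1) = 2661
  N₂: 18370 (inert)
  CO₂: 0 + 4(342.1) = 1368
  H₂O: 0 + 5(342.1) = 1710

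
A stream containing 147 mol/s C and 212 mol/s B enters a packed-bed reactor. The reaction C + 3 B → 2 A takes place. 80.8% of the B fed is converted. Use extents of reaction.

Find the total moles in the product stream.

B reacted = 0.808 × 212 = 171.3 mol/s; ν_B = −3, so ξ = 171.3/3 = 57.1 mol/s.
Outlet amounts (n = n₀ + ν ξ):
  C: 147 − 1(57.1) = 89.9
  B: 212 − 3(57.1) = 40.7
  A: 0 + 2(57.1) = 114.2
Total out = 89.9 + 40.7 + 114.2 = 244.8 mol/s.

245 mol/s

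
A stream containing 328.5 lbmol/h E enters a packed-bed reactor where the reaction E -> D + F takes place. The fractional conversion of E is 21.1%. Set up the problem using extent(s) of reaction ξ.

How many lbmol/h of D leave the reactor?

69.3 lbmol/h

E reacted = 0.211 × 328.5 = 69.31 lbmol/h; ν_E = −1, so ξ = 69.31/1 = 69.31 lbmol/h.
Outlet amounts (n = n₀ + ν ξ):
  E: 328.5 − 1(69.31) = 259.2
  D: 0 + 1(69.31) = 69.31
  F: 0 + 1(69.31) = 69.31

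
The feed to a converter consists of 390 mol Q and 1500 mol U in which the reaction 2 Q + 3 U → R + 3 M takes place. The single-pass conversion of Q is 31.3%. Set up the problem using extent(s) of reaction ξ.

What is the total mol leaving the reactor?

Q reacted = 0.313 × 390 = 122.1 mol; ν_Q = −2, so ξ = 122.1/2 = 61.03 mol.
Outlet amounts (n = n₀ + ν ξ):
  Q: 390 − 2(61.03) = 267.9
  U: 1500 − 3(61.03) = 1317
  R: 0 + 1(61.03) = 61.03
  M: 0 + 3(61.03) = 183.1
Total out = 267.9 + 1317 + 61.03 + 183.1 = 1829 mol.

1830 mol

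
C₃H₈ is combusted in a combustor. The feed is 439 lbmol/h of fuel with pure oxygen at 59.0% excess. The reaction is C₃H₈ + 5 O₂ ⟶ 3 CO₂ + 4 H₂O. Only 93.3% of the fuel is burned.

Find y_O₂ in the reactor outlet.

0.332

Stoichiometric O₂ = 5 × 439 = 2195 lbmol/h; O₂ fed = 2195 × 1.590 = 3490 lbmol/h.
Fuel reacted = 0.933 × 439 → ξ = 409.6 lbmol/h.
Outlet (n = n₀ + ν ξ):
  C₃H₈: 439 − 1(409.6) = 29.41
  O₂: 3490 − 5(409.6) = 1442
  CO₂: 0 + 3(409.6) = 1229
  H₂O: 0 + 4(409.6) = 1638
Total out = 4339 lbmol/h; y_O₂ = 1442 / 4339 = 0.3324.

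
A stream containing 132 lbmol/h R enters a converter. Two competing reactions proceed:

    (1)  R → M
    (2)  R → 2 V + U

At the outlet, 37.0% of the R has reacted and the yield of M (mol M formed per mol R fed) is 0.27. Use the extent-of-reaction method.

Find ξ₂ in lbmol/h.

ξ₂ = 13.2 lbmol/h

Yield of M: 1ξ₁ / 132 = 0.27 → ξ₁ = 35.64 lbmol/h.
Conversion of R: 1ξ₁ + 1ξ₂ = 0.37 × 132 = 48.84 → ξ₂ = 13.2 lbmol/h.
Outlet amounts (n = n₀ + Σ ν·ξ):
  R: 132 − 1(35.64) − 1(13.2) = 83.16
  M: 0 + 1(35.64) = 35.64
  V: 0 + 2(13.2) = 26.4
  U: 0 + 1(13.2) = 13.2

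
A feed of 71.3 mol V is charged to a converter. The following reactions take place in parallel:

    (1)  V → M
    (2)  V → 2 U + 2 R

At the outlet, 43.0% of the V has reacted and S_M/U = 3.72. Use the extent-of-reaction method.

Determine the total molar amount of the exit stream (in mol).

Conversion of V: V consumed = 0.43 × 71.3 = 30.66 mol = 1ξ₁ + 1ξ₂.
Selectivity: 1ξ₁ / (2ξ₂) = 3.72 → ξ₁ = 7.44 ξ₂.
Substitute: (1·7.44 + 1) ξ₂ = 30.66 → ξ₂ = 3.633 mol, ξ₁ = 27.03 mol.
Outlet amounts (n = n₀ + Σ ν·ξ):
  V: 71.3 − 1(27.03) − 1(3.633) = 40.64
  M: 0 + 1(27.03) = 27.03
  U: 0 + 2(3.633) = 7.265
  R: 0 + 2(3.633) = 7.265
Total out = 40.64 + 27.03 + 7.265 + 7.265 = 82.2 mol.

82.2 mol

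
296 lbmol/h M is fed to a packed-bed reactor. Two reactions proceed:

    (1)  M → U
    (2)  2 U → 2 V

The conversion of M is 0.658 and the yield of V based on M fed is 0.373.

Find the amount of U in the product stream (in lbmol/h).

84.4 lbmol/h

Conversion of M: M consumed = 1ξ₁ = 0.658 × 296 → ξ₁ = 194.8 lbmol/h.
Yield of V: 2ξ₂ / 296 = 0.373 → ξ₂ = 55.2 lbmol/h.
Outlet amounts (n = n₀ + Σ ν·ξ):
  M: 296 − 1(194.8) = 101.2
  U: 0 + 1(194.8) − 2(55.2) = 84.36
  V: 0 + 2(55.2) = 110.4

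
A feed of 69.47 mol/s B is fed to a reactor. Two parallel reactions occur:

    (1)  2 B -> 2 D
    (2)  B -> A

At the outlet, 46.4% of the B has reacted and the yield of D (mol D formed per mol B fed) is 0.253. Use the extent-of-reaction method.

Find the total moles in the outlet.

Yield of D: 2ξ₁ / 69.47 = 0.253 → ξ₁ = 8.788 mol/s.
Conversion of B: 2ξ₁ + 1ξ₂ = 0.464 × 69.47 = 32.23 → ξ₂ = 14.66 mol/s.
Outlet amounts (n = n₀ + Σ ν·ξ):
  B: 69.47 − 2(8.788) − 1(14.66) = 37.24
  D: 0 + 2(8.788) = 17.58
  A: 0 + 1(14.66) = 14.66
Total out = 37.24 + 17.58 + 14.66 = 69.47 mol/s.

69.5 mol/s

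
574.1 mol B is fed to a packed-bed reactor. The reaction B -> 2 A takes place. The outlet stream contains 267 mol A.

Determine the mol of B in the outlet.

For A: n = n₀ + 2ξ → 267 = 0 + 2ξ, giving ξ = 133.5 mol.
Outlet amounts (n = n₀ + ν ξ):
  B: 574.1 − 1(133.5) = 440.6
  A: 0 + 2(133.5) = 267

441 mol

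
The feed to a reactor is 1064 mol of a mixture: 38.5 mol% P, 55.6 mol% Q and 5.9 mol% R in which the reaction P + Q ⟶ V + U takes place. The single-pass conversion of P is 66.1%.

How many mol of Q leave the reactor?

321 mol

P reacted = 0.661 × 409.6 = 270.8 mol; ν_P = −1, so ξ = 270.8/1 = 270.8 mol.
Outlet amounts (n = n₀ + ν ξ):
  P: 409.6 − 1(270.8) = 138.9
  Q: 591.6 − 1(270.8) = 320.8
  V: 0 + 1(270.8) = 270.8
  U: 0 + 1(270.8) = 270.8
  R: 62.78 (inert)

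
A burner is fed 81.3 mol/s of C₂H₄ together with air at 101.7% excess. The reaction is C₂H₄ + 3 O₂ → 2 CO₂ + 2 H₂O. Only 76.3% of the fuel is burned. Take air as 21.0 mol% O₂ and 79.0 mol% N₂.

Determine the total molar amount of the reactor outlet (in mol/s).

Stoichiometric O₂ = 3 × 81.3 = 243.9 mol/s; O₂ fed = 243.9 × 2.017 = 491.9 mol/s.
N₂ fed = 491.9 × 79/21 = 1851 mol/s.
Fuel reacted = 0.763 × 81.3 → ξ = 62.03 mol/s.
Outlet (n = n₀ + ν ξ):
  C₂H₄: 81.3 − 1(62.03) = 19.27
  O₂: 491.9 − 3(62.03) = 305.9
  N₂: 1851 (inert)
  CO₂: 0 + 2(62.03) = 124.1
  H₂O: 0 + 2(62.03) = 124.1
Total out = 19.27 + 305.9 + 1851 + 124.1 + 124.1 = 2424 mol/s.

2420 mol/s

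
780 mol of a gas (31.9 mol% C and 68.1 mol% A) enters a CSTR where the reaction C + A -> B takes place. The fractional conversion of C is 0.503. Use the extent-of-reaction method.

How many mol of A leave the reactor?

C reacted = 0.503 × 248.8 = 125.2 mol; ν_C = −1, so ξ = 125.2/1 = 125.2 mol.
Outlet amounts (n = n₀ + ν ξ):
  C: 248.8 − 1(125.2) = 123.7
  A: 531.2 − 1(125.2) = 406
  B: 0 + 1(125.2) = 125.2

406 mol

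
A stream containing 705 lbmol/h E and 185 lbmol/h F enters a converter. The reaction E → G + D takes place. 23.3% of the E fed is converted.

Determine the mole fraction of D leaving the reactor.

0.156

E reacted = 0.233 × 705 = 164.3 lbmol/h; ν_E = −1, so ξ = 164.3/1 = 164.3 lbmol/h.
Outlet amounts (n = n₀ + ν ξ):
  E: 705 − 1(164.3) = 540.7
  G: 0 + 1(164.3) = 164.3
  D: 0 + 1(164.3) = 164.3
  F: 185 (inert)
Total out = 1054 lbmol/h; y_D = 164.3 / 1054 = 0.1558.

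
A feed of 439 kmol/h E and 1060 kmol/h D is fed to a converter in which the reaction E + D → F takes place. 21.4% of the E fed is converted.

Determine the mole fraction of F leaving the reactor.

0.0669

E reacted = 0.214 × 439 = 93.95 kmol/h; ν_E = −1, so ξ = 93.95/1 = 93.95 kmol/h.
Outlet amounts (n = n₀ + ν ξ):
  E: 439 − 1(93.95) = 345.1
  D: 1060 − 1(93.95) = 966.1
  F: 0 + 1(93.95) = 93.95
Total out = 1405 kmol/h; y_F = 93.95 / 1405 = 0.06686.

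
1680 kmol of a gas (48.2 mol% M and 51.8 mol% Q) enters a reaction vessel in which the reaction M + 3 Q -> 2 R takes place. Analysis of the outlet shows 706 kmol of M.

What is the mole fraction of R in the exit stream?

For M: n = n₀ − 1ξ → 706 = 809.8 − 1ξ, giving ξ = 103.8 kmol.
Outlet amounts (n = n₀ + ν ξ):
  M: 809.8 − 1(103.8) = 706
  Q: 870.2 − 3(103.8) = 559
  R: 0 + 2(103.8) = 207.5
Total out = 1472 kmol; y_R = 207.5 / 1472 = 0.1409.

0.141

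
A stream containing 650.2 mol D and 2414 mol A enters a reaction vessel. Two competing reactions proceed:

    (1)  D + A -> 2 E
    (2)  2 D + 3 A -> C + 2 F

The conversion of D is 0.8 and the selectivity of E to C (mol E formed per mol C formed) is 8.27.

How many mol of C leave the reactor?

Conversion of D: D consumed = 0.8 × 650.2 = 520.2 mol = 1ξ₁ + 2ξ₂.
Selectivity: 2ξ₁ / (1ξ₂) = 8.27 → ξ₁ = 4.135 ξ₂.
Substitute: (1·4.135 + 2) ξ₂ = 520.2 → ξ₂ = 84.79 mol, ξ₁ = 350.6 mol.
Outlet amounts (n = n₀ + Σ ν·ξ):
  D: 650.2 − 1(350.6) − 2(84.79) = 130
  A: 2414 − 1(350.6) − 3(84.79) = 1809
  E: 0 + 2(350.6) = 701.2
  C: 0 + 1(84.79) = 84.79
  F: 0 + 2(84.79) = 169.6

84.8 mol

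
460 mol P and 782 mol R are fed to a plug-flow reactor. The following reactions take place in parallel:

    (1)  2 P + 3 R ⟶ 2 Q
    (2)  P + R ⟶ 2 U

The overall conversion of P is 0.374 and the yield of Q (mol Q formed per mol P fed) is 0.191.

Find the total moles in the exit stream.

1110 mol

Yield of Q: 2ξ₁ / 460 = 0.191 → ξ₁ = 43.93 mol.
Conversion of P: 2ξ₁ + 1ξ₂ = 0.374 × 460 = 172 → ξ₂ = 84.18 mol.
Outlet amounts (n = n₀ + Σ ν·ξ):
  P: 460 − 2(43.93) − 1(84.18) = 288
  R: 782 − 3(43.93) − 1(84.18) = 566
  Q: 0 + 2(43.93) = 87.86
  U: 0 + 2(84.18) = 168.4
Total out = 288 + 566 + 87.86 + 168.4 = 1110 mol.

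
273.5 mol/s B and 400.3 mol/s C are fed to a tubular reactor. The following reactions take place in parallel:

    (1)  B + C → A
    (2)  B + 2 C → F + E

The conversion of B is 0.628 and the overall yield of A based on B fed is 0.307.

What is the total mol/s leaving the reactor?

Yield of A: 1ξ₁ / 273.5 = 0.307 → ξ₁ = 83.96 mol/s.
Conversion of B: 1ξ₁ + 1ξ₂ = 0.628 × 273.5 = 171.8 → ξ₂ = 87.79 mol/s.
Outlet amounts (n = n₀ + Σ ν·ξ):
  B: 273.5 − 1(83.96) − 1(87.79) = 101.7
  C: 400.3 − 1(83.96) − 2(87.79) = 140.7
  A: 0 + 1(83.96) = 83.96
  F: 0 + 1(87.79) = 87.79
  E: 0 + 1(87.79) = 87.79
Total out = 101.7 + 140.7 + 83.96 + 87.79 + 87.79 = 502 mol/s.

502 mol/s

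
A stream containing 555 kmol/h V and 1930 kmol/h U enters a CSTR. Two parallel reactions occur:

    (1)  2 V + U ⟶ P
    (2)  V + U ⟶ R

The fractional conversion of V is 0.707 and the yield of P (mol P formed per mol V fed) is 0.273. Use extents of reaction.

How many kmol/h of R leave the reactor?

Yield of P: 1ξ₁ / 555 = 0.273 → ξ₁ = 151.5 kmol/h.
Conversion of V: 2ξ₁ + 1ξ₂ = 0.707 × 555 = 392.4 → ξ₂ = 89.35 kmol/h.
Outlet amounts (n = n₀ + Σ ν·ξ):
  V: 555 − 2(151.5) − 1(89.35) = 162.6
  U: 1930 − 1(151.5) − 1(89.35) = 1689
  P: 0 + 1(151.5) = 151.5
  R: 0 + 1(89.35) = 89.35

89.4 kmol/h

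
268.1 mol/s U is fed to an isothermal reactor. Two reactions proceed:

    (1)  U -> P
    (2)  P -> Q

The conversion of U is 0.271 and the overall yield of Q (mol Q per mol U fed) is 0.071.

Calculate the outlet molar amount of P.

Conversion of U: U consumed = 1ξ₁ = 0.271 × 268.1 → ξ₁ = 72.66 mol/s.
Yield of Q: 1ξ₂ / 268.1 = 0.071 → ξ₂ = 19.04 mol/s.
Outlet amounts (n = n₀ + Σ ν·ξ):
  U: 268.1 − 1(72.66) = 195.4
  P: 0 + 1(72.66) − 1(19.04) = 53.62
  Q: 0 + 1(19.04) = 19.04

53.6 mol/s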